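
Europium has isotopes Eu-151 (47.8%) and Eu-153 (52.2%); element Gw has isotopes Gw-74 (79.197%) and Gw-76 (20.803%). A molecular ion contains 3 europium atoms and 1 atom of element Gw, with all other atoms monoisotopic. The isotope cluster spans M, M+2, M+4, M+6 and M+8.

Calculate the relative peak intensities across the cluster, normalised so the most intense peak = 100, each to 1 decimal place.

22.5 : 79.7 : 100.0 : 50.5 : 7.7

Europium pattern (n=3): 0.10921535 : 0.35780594 : 0.39074206 : 0.14223665
Element Gw pattern (n=1): 0.79197 : 0.20803
Convolve the two distributions (both contribute in 2-u steps):
  M: 0.10921535×0.79197 = 0.086495
  M+2: 0.10921535×0.20803 + 0.35780594×0.79197 = 0.306092
  M+4: 0.35780594×0.20803 + 0.39074206×0.79197 = 0.383890
  M+6: 0.39074206×0.20803 + 0.14223665×0.79197 = 0.193933
  M+8: 0.14223665×0.20803 = 0.029589
Scale to base peak (0.383890) = 100: 22.5 : 79.7 : 100.0 : 50.5 : 7.7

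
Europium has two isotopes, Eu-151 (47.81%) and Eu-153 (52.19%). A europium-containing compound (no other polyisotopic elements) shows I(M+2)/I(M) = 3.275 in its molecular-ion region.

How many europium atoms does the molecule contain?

3

With n Eu atoms, P(M+2)/P(M) = C(n,1)·p^(n−1)q / p^n = n·q/p = n · 0.5219/0.4781.
n = 3.275 × 0.4781/0.5219 = 3.00 ≈ 3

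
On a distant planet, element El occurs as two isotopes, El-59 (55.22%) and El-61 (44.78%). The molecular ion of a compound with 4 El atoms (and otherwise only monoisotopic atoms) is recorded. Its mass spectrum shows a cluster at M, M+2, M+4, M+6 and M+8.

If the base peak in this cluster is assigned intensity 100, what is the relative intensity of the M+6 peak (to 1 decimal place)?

54.1

Term probabilities: M 0.0930, M+2 0.3016, M+4 0.3669, M+6 0.1983, M+8 0.0402. Base peak = M+4.
P(M+4) = C(4,2) × 0.5522^2 × 0.4478^2 = 6 × 0.30492484 × 0.20052484 = 0.366870 (base)
P(M+6) = C(4,3) × 0.5522^1 × 0.4478^3 = 4 × 0.5522 × 0.08979502 = 0.198339
Relative intensity = 0.198339 / 0.366870 × 100 = 54.1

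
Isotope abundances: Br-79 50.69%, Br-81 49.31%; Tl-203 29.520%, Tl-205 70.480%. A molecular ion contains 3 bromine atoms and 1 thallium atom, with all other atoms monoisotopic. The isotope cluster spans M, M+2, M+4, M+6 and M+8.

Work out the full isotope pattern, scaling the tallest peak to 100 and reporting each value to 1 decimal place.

Bromine pattern (n=3): 0.13024674 : 0.3801026 : 0.36975457 : 0.11989609
Thallium pattern (n=1): 0.2952 : 0.7048
Convolve the two distributions (both contribute in 2-u steps):
  M: 0.13024674×0.2952 = 0.038449
  M+2: 0.13024674×0.7048 + 0.3801026×0.2952 = 0.204004
  M+4: 0.3801026×0.7048 + 0.36975457×0.2952 = 0.377048
  M+6: 0.36975457×0.7048 + 0.11989609×0.2952 = 0.295996
  M+8: 0.11989609×0.7048 = 0.084503
Scale to base peak (0.377048) = 100: 10.2 : 54.1 : 100.0 : 78.5 : 22.4

10.2 : 54.1 : 100.0 : 78.5 : 22.4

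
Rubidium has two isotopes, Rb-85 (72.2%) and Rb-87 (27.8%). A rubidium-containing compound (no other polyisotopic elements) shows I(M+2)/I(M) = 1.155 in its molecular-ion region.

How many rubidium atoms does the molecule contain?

With n Rb atoms, P(M+2)/P(M) = C(n,1)·p^(n−1)q / p^n = n·q/p = n · 0.278/0.722.
n = 1.155 × 0.722/0.278 = 3.00 ≈ 3

3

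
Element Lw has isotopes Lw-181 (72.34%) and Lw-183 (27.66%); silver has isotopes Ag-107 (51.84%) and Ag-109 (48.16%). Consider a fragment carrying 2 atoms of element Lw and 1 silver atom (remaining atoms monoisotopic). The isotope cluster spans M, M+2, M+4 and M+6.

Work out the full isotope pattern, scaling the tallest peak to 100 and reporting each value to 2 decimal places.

Element Lw pattern (n=2): 0.52330756 : 0.40018488 : 0.07650756
Silver pattern (n=1): 0.5184 : 0.4816
Convolve the two distributions (both contribute in 2-u steps):
  M: 0.52330756×0.5184 = 0.271283
  M+2: 0.52330756×0.4816 + 0.40018488×0.5184 = 0.459481
  M+4: 0.40018488×0.4816 + 0.07650756×0.5184 = 0.232391
  M+6: 0.07650756×0.4816 = 0.036846
Scale to base peak (0.459481) = 100: 59.04 : 100.00 : 50.58 : 8.02

59.04 : 100.00 : 50.58 : 8.02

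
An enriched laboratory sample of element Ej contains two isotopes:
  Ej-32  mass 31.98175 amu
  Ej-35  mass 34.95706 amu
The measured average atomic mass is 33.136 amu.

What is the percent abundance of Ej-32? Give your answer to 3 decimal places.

61.206%

With x = fraction of Ej-32 (so Ej-35 is 1 − x):
31.98175·x + 34.95706·(1 − x) = 33.136
(31.98175 − 34.95706)·x = 33.136 − 34.95706
x = -1.82106 / -2.97531 = 0.61206 → 61.206% Ej-32, 38.794% Ej-35.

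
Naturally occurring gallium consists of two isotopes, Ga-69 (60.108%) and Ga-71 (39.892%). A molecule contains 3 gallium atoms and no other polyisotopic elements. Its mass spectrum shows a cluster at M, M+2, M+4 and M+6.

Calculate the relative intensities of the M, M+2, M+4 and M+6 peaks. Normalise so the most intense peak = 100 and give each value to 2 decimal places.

The 3 Ga atoms are independent, so intensities follow the terms of (0.60108 + 0.39892)^3.
P(M) = 0.60108^3 = 0.217169
P(M+2) = 3 × 0.60108^2 × 0.39892^1 = 0.432386
P(M+4) = 3 × 0.60108^1 × 0.39892^2 = 0.286963
P(M+6) = 0.39892^3 = 0.063483
The M+2 peak is largest (0.432386); scaling to 100 gives 50.23 : 100.00 : 66.37 : 14.68.

50.23 : 100.00 : 66.37 : 14.68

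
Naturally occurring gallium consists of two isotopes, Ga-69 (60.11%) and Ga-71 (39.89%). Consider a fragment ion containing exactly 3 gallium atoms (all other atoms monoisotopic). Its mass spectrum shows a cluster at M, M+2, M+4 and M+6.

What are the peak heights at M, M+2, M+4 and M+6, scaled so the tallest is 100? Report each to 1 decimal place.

The 3 Ga atoms are independent, so intensities follow the terms of (0.6011 + 0.3989)^3.
P(M) = 0.6011^3 = 0.217190
P(M+2) = 3 × 0.6011^2 × 0.3989^1 = 0.432393
P(M+4) = 3 × 0.6011^1 × 0.3989^2 = 0.286943
P(M+6) = 0.3989^3 = 0.063473
The M+2 peak is largest (0.432393); scaling to 100 gives 50.2 : 100.0 : 66.4 : 14.7.

50.2 : 100.0 : 66.4 : 14.7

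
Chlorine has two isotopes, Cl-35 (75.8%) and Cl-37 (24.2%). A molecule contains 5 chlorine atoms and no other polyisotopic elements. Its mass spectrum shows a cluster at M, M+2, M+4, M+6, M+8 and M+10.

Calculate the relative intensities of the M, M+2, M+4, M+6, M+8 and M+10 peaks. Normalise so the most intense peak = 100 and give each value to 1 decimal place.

Each Cl atom is independently Cl-35 (p = 0.758) or Cl-37 (q = 0.242); the cluster is the binomial expansion (p + q)^5.
P(M) = 0.758^5 = 0.250234
P(M+2) = 5 × 0.758^4 × 0.242^1 = 0.399450
P(M+4) = 10 × 0.758^3 × 0.242^2 = 0.255058
P(M+6) = 10 × 0.758^2 × 0.242^3 = 0.081430
P(M+8) = 5 × 0.758^1 × 0.242^4 = 0.012999
P(M+10) = 0.242^5 = 0.000830
The M+2 peak is largest (0.399450); scaling to 100 gives 62.6 : 100.0 : 63.9 : 20.4 : 3.3 : 0.2.

62.6 : 100.0 : 63.9 : 20.4 : 3.3 : 0.2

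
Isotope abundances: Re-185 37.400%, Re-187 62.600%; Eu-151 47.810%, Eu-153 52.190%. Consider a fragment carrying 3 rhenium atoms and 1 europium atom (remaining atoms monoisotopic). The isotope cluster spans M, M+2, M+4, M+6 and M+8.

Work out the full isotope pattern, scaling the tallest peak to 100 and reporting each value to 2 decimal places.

Rhenium pattern (n=3): 0.05231362 : 0.26268713 : 0.43968487 : 0.24531438
Europium pattern (n=1): 0.4781 : 0.5219
Convolve the two distributions (both contribute in 2-u steps):
  M: 0.05231362×0.4781 = 0.025011
  M+2: 0.05231362×0.5219 + 0.26268713×0.4781 = 0.152893
  M+4: 0.26268713×0.5219 + 0.43968487×0.4781 = 0.347310
  M+6: 0.43968487×0.5219 + 0.24531438×0.4781 = 0.346756
  M+8: 0.24531438×0.5219 = 0.128030
Scale to base peak (0.347310) = 100: 7.20 : 44.02 : 100.00 : 99.84 : 36.86

7.20 : 44.02 : 100.00 : 99.84 : 36.86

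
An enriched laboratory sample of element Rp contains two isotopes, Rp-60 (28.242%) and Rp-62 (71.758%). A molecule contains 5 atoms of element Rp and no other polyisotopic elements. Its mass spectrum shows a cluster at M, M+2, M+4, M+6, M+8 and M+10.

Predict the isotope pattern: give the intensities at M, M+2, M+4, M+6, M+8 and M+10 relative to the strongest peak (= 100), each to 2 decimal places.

The 5 Rp atoms are independent, so intensities follow the terms of (0.28242 + 0.71758)^5.
P(M) = 0.28242^5 = 0.001797
P(M+2) = 5 × 0.28242^4 × 0.71758^1 = 0.022826
P(M+4) = 10 × 0.28242^3 × 0.71758^2 = 0.115992
P(M+6) = 10 × 0.28242^2 × 0.71758^3 = 0.294715
P(M+8) = 5 × 0.28242^1 × 0.71758^4 = 0.374409
P(M+10) = 0.71758^5 = 0.190262
The M+8 peak is largest (0.374409); scaling to 100 gives 0.48 : 6.10 : 30.98 : 78.71 : 100.00 : 50.82.

0.48 : 6.10 : 30.98 : 78.71 : 100.00 : 50.82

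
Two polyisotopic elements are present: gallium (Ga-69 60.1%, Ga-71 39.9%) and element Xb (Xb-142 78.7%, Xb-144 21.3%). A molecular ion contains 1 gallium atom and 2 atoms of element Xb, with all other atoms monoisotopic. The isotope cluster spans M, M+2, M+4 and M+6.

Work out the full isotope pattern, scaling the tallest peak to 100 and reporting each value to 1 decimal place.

Gallium pattern (n=1): 0.6010 : 0.3990
Element Xb pattern (n=2): 0.619369 : 0.335262 : 0.045369
Convolve the two distributions (both contribute in 2-u steps):
  M: 0.6010×0.619369 = 0.372241
  M+2: 0.6010×0.335262 + 0.3990×0.619369 = 0.448621
  M+4: 0.6010×0.045369 + 0.3990×0.335262 = 0.161036
  M+6: 0.3990×0.045369 = 0.018102
Scale to base peak (0.448621) = 100: 83.0 : 100.0 : 35.9 : 4.0

83.0 : 100.0 : 35.9 : 4.0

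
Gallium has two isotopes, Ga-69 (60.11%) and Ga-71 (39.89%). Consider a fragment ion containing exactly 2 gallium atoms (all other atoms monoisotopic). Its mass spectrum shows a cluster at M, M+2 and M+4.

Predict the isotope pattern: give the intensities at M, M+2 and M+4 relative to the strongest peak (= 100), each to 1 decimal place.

Each Ga atom is independently Ga-69 (p = 0.6011) or Ga-71 (q = 0.3989); the cluster is the binomial expansion (p + q)^2.
P(M) = 0.6011^2 = 0.361321
P(M+2) = 2 × 0.6011^1 × 0.3989^1 = 0.479558
P(M+4) = 0.3989^2 = 0.159121
The M+2 peak is largest (0.479558); scaling to 100 gives 75.3 : 100.0 : 33.2.

75.3 : 100.0 : 33.2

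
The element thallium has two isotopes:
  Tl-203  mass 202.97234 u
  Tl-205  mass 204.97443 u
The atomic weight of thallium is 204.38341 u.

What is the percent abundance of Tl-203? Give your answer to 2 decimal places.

Let x be the fractional abundance of Tl-203; then Tl-205 has abundance 1 − x.
202.97234·x + 204.97443·(1 − x) = 204.38341
(202.97234 − 204.97443)·x = 204.38341 − 204.97443
x = -0.59102 / -2.00209 = 0.29520 → 29.52% Tl-203, 70.48% Tl-205.

29.52%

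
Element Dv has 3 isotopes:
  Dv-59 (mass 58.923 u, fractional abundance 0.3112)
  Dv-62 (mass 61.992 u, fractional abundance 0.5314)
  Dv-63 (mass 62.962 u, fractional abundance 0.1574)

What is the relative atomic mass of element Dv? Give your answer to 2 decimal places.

The abundance-weighted mean is 0.3112 × 58.923 + 0.5314 × 61.992 + 0.1574 × 62.962
= 18.3368 + 32.9425 + 9.9102 = 61.1895 u

61.19 u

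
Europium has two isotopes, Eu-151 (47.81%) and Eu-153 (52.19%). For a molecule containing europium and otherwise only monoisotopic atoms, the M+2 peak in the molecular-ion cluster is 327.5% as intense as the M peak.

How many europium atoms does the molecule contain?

For n independent Eu atoms, I(M+2)/I(M) = n · (abundance Eu-153) / (abundance Eu-151) = n · 0.5219/0.4781.
n = 3.275 × 0.4781/0.5219 = 3.00 ≈ 3

3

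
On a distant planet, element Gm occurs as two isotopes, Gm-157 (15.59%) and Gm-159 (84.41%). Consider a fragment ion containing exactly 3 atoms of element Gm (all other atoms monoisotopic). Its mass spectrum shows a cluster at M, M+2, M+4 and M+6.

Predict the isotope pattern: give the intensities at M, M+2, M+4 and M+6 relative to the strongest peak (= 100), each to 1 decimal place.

Each Gm atom is independently Gm-157 (p = 0.1559) or Gm-159 (q = 0.8441); the cluster is the binomial expansion (p + q)^3.
P(M) = 0.1559^3 = 0.003789
P(M+2) = 3 × 0.1559^2 × 0.8441^1 = 0.061547
P(M+4) = 3 × 0.1559^1 × 0.8441^2 = 0.333238
P(M+6) = 0.8441^3 = 0.601425
The M+6 peak is largest (0.601425); scaling to 100 gives 0.6 : 10.2 : 55.4 : 100.0.

0.6 : 10.2 : 55.4 : 100.0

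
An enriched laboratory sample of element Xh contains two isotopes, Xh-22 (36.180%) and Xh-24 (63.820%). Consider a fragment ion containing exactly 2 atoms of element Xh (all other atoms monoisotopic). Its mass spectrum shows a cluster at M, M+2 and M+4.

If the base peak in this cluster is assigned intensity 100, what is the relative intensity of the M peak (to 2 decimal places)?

Term probabilities: M 0.1309, M+2 0.4618, M+4 0.4073. Base peak = M+2.
P(M+2) = C(2,1) × 0.36180^1 × 0.63820^1 = 2 × 0.3618 × 0.6382 = 0.461802 (base)
P(M) = C(2,0) × 0.36180^2 × 0.63820^0 = 1 × 0.13089924 × 1.0000 = 0.130899
Relative intensity = 0.130899 / 0.461802 × 100 = 28.35

28.35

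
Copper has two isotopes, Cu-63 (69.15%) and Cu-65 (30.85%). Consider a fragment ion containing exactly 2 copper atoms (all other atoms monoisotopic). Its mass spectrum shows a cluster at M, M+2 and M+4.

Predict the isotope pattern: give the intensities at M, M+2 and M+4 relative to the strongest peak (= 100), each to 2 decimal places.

Expanding (0.6915 + 0.3085)^2:
P(M) = 0.6915^2 = 0.478172
P(M+2) = 2 × 0.6915^1 × 0.3085^1 = 0.426656
P(M+4) = 0.3085^2 = 0.095172
The M peak is largest (0.478172); scaling to 100 gives 100.00 : 89.23 : 19.90.

100.00 : 89.23 : 19.90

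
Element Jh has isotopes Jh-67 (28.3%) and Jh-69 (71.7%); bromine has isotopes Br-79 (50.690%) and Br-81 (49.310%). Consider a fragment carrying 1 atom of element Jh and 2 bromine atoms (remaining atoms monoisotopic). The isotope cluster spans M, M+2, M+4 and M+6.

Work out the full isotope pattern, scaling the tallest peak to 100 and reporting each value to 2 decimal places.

17.02 : 76.23 : 100.00 : 40.81

Element Jh pattern (n=1): 0.2830 : 0.7170
Bromine pattern (n=2): 0.25694761 : 0.49990478 : 0.24314761
Convolve the two distributions (both contribute in 2-u steps):
  M: 0.2830×0.25694761 = 0.072716
  M+2: 0.2830×0.49990478 + 0.7170×0.25694761 = 0.325704
  M+4: 0.2830×0.24314761 + 0.7170×0.49990478 = 0.427243
  M+6: 0.7170×0.24314761 = 0.174337
Scale to base peak (0.427243) = 100: 17.02 : 76.23 : 100.00 : 40.81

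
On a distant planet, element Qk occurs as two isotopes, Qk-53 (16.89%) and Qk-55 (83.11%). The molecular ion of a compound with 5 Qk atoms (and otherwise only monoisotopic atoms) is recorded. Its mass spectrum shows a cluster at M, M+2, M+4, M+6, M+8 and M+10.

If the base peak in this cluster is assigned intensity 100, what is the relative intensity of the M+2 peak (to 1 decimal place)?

0.8

Term probabilities: M 0.0001, M+2 0.0034, M+4 0.0333, M+6 0.1638, M+8 0.4029, M+10 0.3965. Base peak = M+8.
P(M+8) = C(5,4) × 0.1689^1 × 0.8311^4 = 5 × 0.1689 × 0.47710408 = 0.402914 (base)
P(M+2) = C(5,1) × 0.1689^4 × 0.8311^1 = 5 × 0.0008138 × 0.8311 = 0.003382
Relative intensity = 0.003382 / 0.402914 × 100 = 0.8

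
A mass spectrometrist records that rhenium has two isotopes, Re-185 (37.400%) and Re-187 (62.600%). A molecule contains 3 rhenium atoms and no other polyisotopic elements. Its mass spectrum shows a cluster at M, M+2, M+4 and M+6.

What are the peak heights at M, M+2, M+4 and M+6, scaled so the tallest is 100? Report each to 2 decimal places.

11.90 : 59.74 : 100.00 : 55.79

Each Re atom is independently Re-185 (p = 0.37400) or Re-187 (q = 0.62600); the cluster is the binomial expansion (p + q)^3.
P(M) = 0.37400^3 = 0.052314
P(M+2) = 3 × 0.37400^2 × 0.62600^1 = 0.262687
P(M+4) = 3 × 0.37400^1 × 0.62600^2 = 0.439685
P(M+6) = 0.62600^3 = 0.245314
The M+4 peak is largest (0.439685); scaling to 100 gives 11.90 : 59.74 : 100.00 : 55.79.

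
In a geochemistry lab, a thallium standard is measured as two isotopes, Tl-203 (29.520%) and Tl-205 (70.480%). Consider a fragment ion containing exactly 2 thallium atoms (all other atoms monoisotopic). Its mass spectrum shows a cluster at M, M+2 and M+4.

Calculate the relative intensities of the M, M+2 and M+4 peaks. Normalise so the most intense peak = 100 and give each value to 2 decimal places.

Each Tl atom is independently Tl-203 (p = 0.29520) or Tl-205 (q = 0.70480); the cluster is the binomial expansion (p + q)^2.
P(M) = 0.29520^2 = 0.087143
P(M+2) = 2 × 0.29520^1 × 0.70480^1 = 0.416114
P(M+4) = 0.70480^2 = 0.496743
The M+4 peak is largest (0.496743); scaling to 100 gives 17.54 : 83.77 : 100.00.

17.54 : 83.77 : 100.00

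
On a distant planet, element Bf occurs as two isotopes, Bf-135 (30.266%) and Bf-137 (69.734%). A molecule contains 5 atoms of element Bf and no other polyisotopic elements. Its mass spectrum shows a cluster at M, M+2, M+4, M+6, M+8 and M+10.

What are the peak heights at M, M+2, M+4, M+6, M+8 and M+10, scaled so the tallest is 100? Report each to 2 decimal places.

0.71 : 8.18 : 37.67 : 86.80 : 100.00 : 46.08

Expanding (0.30266 + 0.69734)^5:
P(M) = 0.30266^5 = 0.002540
P(M+2) = 5 × 0.30266^4 × 0.69734^1 = 0.029257
P(M+4) = 10 × 0.30266^3 × 0.69734^2 = 0.134820
P(M+6) = 10 × 0.30266^2 × 0.69734^3 = 0.310630
P(M+8) = 5 × 0.30266^1 × 0.69734^4 = 0.357852
P(M+10) = 0.69734^5 = 0.164901
The M+8 peak is largest (0.357852); scaling to 100 gives 0.71 : 8.18 : 37.67 : 86.80 : 100.00 : 46.08.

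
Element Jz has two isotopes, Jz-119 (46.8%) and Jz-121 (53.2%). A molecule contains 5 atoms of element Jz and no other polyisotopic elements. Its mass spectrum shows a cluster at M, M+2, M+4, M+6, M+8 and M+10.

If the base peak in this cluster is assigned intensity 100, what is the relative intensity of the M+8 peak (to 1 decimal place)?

56.8

(0.468 + 0.532)^5 gives M 0.0225, M+2 0.1276, M+4 0.2901, M+6 0.3298, M+8 0.1874, M+10 0.0426; the largest is M+6.
P(M+6) = C(5,3) × 0.468^2 × 0.532^3 = 10 × 0.219024 × 0.15056877 = 0.329782 (base)
P(M+8) = C(5,4) × 0.468^1 × 0.532^4 = 5 × 0.4680 × 0.08010258 = 0.187440
Relative intensity = 0.187440 / 0.329782 × 100 = 56.8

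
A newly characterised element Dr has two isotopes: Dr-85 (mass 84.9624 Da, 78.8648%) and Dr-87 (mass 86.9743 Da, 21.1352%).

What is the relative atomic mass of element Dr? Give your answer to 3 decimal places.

85.388 Da

Ar = Σ fᵢ·mᵢ = 0.788648 × 84.9624 + 0.211352 × 86.9743
= 67.00543 + 18.38219 = 85.38762 Da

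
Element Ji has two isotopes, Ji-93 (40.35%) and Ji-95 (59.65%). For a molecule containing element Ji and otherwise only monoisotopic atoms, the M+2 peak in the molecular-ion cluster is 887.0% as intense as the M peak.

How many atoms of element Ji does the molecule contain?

6

With n Ji atoms, P(M+2)/P(M) = C(n,1)·p^(n−1)q / p^n = n·q/p = n · 0.5965/0.4035.
n = 8.870 × 0.4035/0.5965 = 6.00 ≈ 6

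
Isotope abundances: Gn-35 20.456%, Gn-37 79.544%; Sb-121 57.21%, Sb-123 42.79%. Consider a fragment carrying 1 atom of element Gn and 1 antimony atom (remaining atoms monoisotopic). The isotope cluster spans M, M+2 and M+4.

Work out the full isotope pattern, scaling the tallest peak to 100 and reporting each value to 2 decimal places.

Element Gn pattern (n=1): 0.20456 : 0.79544
Antimony pattern (n=1): 0.5721 : 0.4279
Convolve the two distributions (both contribute in 2-u steps):
  M: 0.20456×0.5721 = 0.117029
  M+2: 0.20456×0.4279 + 0.79544×0.5721 = 0.542602
  M+4: 0.79544×0.4279 = 0.340369
Scale to base peak (0.542602) = 100: 21.57 : 100.00 : 62.73

21.57 : 100.00 : 62.73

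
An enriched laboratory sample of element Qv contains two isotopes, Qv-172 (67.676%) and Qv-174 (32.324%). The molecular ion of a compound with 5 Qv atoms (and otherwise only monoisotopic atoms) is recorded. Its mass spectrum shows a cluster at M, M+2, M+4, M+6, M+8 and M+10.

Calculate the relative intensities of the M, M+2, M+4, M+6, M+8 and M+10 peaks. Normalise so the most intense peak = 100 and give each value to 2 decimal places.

41.87 : 100.00 : 95.53 : 45.63 : 10.90 : 1.04

Each Qv atom is independently Qv-172 (p = 0.67676) or Qv-174 (q = 0.32324); the cluster is the binomial expansion (p + q)^5.
P(M) = 0.67676^5 = 0.141962
P(M+2) = 5 × 0.67676^4 × 0.32324^1 = 0.339027
P(M+4) = 10 × 0.67676^3 × 0.32324^2 = 0.323858
P(M+6) = 10 × 0.67676^2 × 0.32324^3 = 0.154684
P(M+8) = 5 × 0.67676^1 × 0.32324^4 = 0.036941
P(M+10) = 0.32324^5 = 0.003529
The M+2 peak is largest (0.339027); scaling to 100 gives 41.87 : 100.00 : 95.53 : 45.63 : 10.90 : 1.04.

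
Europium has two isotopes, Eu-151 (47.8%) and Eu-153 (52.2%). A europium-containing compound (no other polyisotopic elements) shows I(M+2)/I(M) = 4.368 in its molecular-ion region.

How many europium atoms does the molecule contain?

4

The M+2/M ratio from n Eu atoms is n · q/p = n · 0.522/0.478.
n = 4.368 × 0.478/0.522 = 4.00 ≈ 4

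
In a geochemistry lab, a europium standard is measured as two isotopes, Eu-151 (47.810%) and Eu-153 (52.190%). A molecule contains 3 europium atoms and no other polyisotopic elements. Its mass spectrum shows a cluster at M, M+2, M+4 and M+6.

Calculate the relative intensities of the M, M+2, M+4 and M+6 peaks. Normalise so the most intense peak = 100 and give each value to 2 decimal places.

27.97 : 91.61 : 100.00 : 36.39

The 3 Eu atoms are independent, so intensities follow the terms of (0.47810 + 0.52190)^3.
P(M) = 0.47810^3 = 0.109284
P(M+2) = 3 × 0.47810^2 × 0.52190^1 = 0.357887
P(M+4) = 3 × 0.47810^1 × 0.52190^2 = 0.390674
P(M+6) = 0.52190^3 = 0.142155
The M+4 peak is largest (0.390674); scaling to 100 gives 27.97 : 91.61 : 100.00 : 36.39.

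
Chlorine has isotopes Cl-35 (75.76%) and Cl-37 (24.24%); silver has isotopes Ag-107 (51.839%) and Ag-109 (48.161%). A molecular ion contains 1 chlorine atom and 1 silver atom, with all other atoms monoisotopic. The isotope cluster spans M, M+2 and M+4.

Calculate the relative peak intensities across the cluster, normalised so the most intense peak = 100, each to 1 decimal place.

80.1 : 100.0 : 23.8

Chlorine pattern (n=1): 0.7576 : 0.2424
Silver pattern (n=1): 0.51839 : 0.48161
Convolve the two distributions (both contribute in 2-u steps):
  M: 0.7576×0.51839 = 0.392732
  M+2: 0.7576×0.48161 + 0.2424×0.51839 = 0.490525
  M+4: 0.2424×0.48161 = 0.116742
Scale to base peak (0.490525) = 100: 80.1 : 100.0 : 23.8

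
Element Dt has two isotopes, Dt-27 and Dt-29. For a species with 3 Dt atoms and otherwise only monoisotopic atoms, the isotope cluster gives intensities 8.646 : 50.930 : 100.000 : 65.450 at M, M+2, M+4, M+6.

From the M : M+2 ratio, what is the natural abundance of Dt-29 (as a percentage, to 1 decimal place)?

Let p = fractional abundance of Dt-27. I(M+2)/I(M) = [C(3,1)·p^2·(1−p)] / p^3 = 3·(1−p)/p = 50.930/8.646 = 5.8906
(1−p)/p = 5.8906/3 = 1.9635  ⇒  p = 1/(1 + 1.9635) = 0.3374
Dt-27: 33.7%, Dt-29: 66.3%.

66.3%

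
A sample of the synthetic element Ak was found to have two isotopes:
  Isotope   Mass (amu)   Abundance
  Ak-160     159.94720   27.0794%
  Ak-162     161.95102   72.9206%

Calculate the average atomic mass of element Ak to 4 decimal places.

161.4084 amu

Weight each isotope mass by its fractional abundance: 0.270794 × 159.94720 + 0.729206 × 161.95102
= 43.312742 + 118.095655 = 161.408397 amu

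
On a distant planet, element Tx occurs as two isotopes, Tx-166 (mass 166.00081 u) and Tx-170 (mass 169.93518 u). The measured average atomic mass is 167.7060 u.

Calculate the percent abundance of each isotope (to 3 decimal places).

Tx-166: 56.659%, Tx-170: 43.341%

Let x be the fractional abundance of Tx-166; then Tx-170 has abundance 1 − x.
166.00081·x + 169.93518·(1 − x) = 167.7060
(166.00081 − 169.93518)·x = 167.7060 − 169.93518
x = -2.22918 / -3.93437 = 0.56659 → 56.659% Tx-166, 43.341% Tx-170.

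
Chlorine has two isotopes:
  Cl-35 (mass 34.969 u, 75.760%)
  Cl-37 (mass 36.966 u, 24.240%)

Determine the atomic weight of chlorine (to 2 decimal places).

35.45 u

The abundance-weighted mean is 0.75760 × 34.969 + 0.24240 × 36.966
= 26.4925 + 8.9606 = 35.4531 u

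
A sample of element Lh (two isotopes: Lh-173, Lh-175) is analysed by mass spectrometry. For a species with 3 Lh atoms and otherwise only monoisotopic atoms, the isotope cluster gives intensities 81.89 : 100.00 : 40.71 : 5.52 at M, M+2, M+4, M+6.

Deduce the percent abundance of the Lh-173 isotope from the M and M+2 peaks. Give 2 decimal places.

71.07%

Write p for the Lh-173 fraction. I(M+2)/I(M) = [C(3,1)·p^2·(1−p)] / p^3 = 3·(1−p)/p = 100.00/81.89 = 1.2212
(1−p)/p = 1.2212/3 = 0.4071  ⇒  p = 1/(1 + 0.4071) = 0.7107
Lh-173: 71.07%, Lh-175: 28.93%.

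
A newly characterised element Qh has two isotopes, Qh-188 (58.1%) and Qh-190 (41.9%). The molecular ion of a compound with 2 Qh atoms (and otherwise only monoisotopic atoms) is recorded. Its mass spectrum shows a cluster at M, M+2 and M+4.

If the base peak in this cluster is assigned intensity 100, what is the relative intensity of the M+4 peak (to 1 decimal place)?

Binomial terms of (0.581 + 0.419)^2: M 0.3376, M+2 0.4869, M+4 0.1756 → M+2 is the base peak.
P(M+2) = C(2,1) × 0.581^1 × 0.419^1 = 2 × 0.5810 × 0.4190 = 0.486878 (base)
P(M+4) = C(2,2) × 0.581^0 × 0.419^2 = 1 × 1.0000 × 0.175561 = 0.175561
Relative intensity = 0.175561 / 0.486878 × 100 = 36.1

36.1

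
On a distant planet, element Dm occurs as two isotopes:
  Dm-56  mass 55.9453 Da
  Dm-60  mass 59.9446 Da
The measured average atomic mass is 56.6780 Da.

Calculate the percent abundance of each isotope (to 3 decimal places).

Dm-56: 81.679%, Dm-60: 18.321%

Let x be the fractional abundance of Dm-56; then Dm-60 has abundance 1 − x.
55.9453·x + 59.9446·(1 − x) = 56.6780
(55.9453 − 59.9446)·x = 56.6780 − 59.9446
x = -3.2666 / -3.9993 = 0.81679 → 81.679% Dm-56, 18.321% Dm-60.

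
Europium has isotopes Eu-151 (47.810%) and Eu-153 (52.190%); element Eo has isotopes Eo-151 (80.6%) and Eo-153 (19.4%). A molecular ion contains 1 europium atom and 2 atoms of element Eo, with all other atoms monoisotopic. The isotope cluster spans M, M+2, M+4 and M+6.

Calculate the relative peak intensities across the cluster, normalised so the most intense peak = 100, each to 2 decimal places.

Europium pattern (n=1): 0.4781 : 0.5219
Element Eo pattern (n=2): 0.649636 : 0.312728 : 0.037636
Convolve the two distributions (both contribute in 2-u steps):
  M: 0.4781×0.649636 = 0.310591
  M+2: 0.4781×0.312728 + 0.5219×0.649636 = 0.488560
  M+4: 0.4781×0.037636 + 0.5219×0.312728 = 0.181207
  M+6: 0.5219×0.037636 = 0.019642
Scale to base peak (0.488560) = 100: 63.57 : 100.00 : 37.09 : 4.02

63.57 : 100.00 : 37.09 : 4.02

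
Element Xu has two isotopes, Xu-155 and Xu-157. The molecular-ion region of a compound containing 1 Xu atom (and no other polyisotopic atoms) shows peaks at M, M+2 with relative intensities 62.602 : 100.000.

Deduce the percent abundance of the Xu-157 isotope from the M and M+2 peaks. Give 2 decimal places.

If p is the fraction of Xu that is Xu-155, then I(M+2)/I(M) = [C(1,1)·p^0·(1−p)] / p^1 = 1·(1−p)/p = 100.000/62.602 = 1.5974
(1−p)/p = 1.5974/1 = 1.5974  ⇒  p = 1/(1 + 1.5974) = 0.3850
Xu-155: 38.50%, Xu-157: 61.50%.

61.50%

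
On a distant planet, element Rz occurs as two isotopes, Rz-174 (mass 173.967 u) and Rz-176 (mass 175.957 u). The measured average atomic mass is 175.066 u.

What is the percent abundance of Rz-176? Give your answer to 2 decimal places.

55.23%

Writing the weighted mean with unknown fraction x of Rz-174:
173.967·x + 175.957·(1 − x) = 175.066
(173.967 − 175.957)·x = 175.066 − 175.957
x = -0.891 / -1.990 = 0.44774 → 44.77% Rz-174, 55.23% Rz-176.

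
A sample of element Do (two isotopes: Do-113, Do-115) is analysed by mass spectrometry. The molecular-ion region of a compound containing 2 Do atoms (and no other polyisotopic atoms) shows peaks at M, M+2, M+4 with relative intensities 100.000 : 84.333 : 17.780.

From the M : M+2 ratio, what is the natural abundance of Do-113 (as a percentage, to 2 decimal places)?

Let p = fractional abundance of Do-113. I(M+2)/I(M) = [C(2,1)·p^1·(1−p)] / p^2 = 2·(1−p)/p = 84.333/100.000 = 0.8433
(1−p)/p = 0.8433/2 = 0.4217  ⇒  p = 1/(1 + 0.4217) = 0.7034
Do-113: 70.34%, Do-115: 29.66%.

70.34%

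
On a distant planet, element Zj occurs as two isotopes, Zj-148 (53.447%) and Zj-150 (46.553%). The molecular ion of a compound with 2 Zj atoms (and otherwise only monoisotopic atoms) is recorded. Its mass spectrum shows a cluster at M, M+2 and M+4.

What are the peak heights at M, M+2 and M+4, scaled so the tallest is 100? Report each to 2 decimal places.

Expanding (0.53447 + 0.46553)^2:
P(M) = 0.53447^2 = 0.285658
P(M+2) = 2 × 0.53447^1 × 0.46553^1 = 0.497624
P(M+4) = 0.46553^2 = 0.216718
The M+2 peak is largest (0.497624); scaling to 100 gives 57.40 : 100.00 : 43.55.

57.40 : 100.00 : 43.55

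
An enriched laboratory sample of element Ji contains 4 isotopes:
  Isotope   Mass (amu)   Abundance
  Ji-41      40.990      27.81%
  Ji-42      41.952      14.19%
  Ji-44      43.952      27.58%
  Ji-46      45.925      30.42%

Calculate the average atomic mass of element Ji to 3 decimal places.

43.445 amu

Average mass = Σ (abundance × isotope mass) = 0.2781 × 40.990 + 0.1419 × 41.952 + 0.2758 × 43.952 + 0.3042 × 45.925
= 11.3993 + 5.9530 + 12.1220 + 13.9704 = 43.4447 amu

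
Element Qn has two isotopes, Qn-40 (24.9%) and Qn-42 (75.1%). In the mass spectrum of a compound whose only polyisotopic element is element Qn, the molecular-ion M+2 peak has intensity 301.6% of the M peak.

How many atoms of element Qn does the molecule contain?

The M+2/M ratio from n Qn atoms is n · q/p = n · 0.751/0.249.
n = 3.016 × 0.249/0.751 = 1.00 ≈ 1

1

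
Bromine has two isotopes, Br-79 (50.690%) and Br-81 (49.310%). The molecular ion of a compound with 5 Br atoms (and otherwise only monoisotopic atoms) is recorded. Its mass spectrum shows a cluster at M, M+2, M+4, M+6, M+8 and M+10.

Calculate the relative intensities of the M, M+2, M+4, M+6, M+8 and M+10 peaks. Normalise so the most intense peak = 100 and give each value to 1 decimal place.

The 5 Br atoms are independent, so intensities follow the terms of (0.50690 + 0.49310)^5.
P(M) = 0.50690^5 = 0.033467
P(M+2) = 5 × 0.50690^4 × 0.49310^1 = 0.162777
P(M+4) = 10 × 0.50690^3 × 0.49310^2 = 0.316692
P(M+6) = 10 × 0.50690^2 × 0.49310^3 = 0.308070
P(M+8) = 5 × 0.50690^1 × 0.49310^4 = 0.149842
P(M+10) = 0.49310^5 = 0.029152
The M+4 peak is largest (0.316692); scaling to 100 gives 10.6 : 51.4 : 100.0 : 97.3 : 47.3 : 9.2.

10.6 : 51.4 : 100.0 : 97.3 : 47.3 : 9.2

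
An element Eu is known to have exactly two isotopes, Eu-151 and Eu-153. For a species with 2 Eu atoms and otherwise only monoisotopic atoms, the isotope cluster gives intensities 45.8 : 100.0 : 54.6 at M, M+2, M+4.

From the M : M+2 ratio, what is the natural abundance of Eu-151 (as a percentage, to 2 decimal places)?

If p is the fraction of Eu that is Eu-151, then I(M+2)/I(M) = [C(2,1)·p^1·(1−p)] / p^2 = 2·(1−p)/p = 100.0/45.8 = 2.1834
(1−p)/p = 2.1834/2 = 1.0917  ⇒  p = 1/(1 + 1.0917) = 0.4781
Eu-151: 47.81%, Eu-153: 52.19%.

47.81%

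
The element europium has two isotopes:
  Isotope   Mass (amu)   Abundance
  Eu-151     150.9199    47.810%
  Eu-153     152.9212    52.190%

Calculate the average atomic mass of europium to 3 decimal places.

Average mass = Σ (abundance × isotope mass) = 0.47810 × 150.9199 + 0.52190 × 152.9212
= 72.15480 + 79.80957 = 151.96437 amu

151.964 amu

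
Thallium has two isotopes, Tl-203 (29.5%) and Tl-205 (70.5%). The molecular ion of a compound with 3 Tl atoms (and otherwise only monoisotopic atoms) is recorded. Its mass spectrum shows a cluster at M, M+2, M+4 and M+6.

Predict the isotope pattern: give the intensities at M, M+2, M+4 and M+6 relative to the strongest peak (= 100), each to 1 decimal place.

Each Tl atom is independently Tl-203 (p = 0.295) or Tl-205 (q = 0.705); the cluster is the binomial expansion (p + q)^3.
P(M) = 0.295^3 = 0.025672
P(M+2) = 3 × 0.295^2 × 0.705^1 = 0.184058
P(M+4) = 3 × 0.295^1 × 0.705^2 = 0.439867
P(M+6) = 0.705^3 = 0.350403
The M+4 peak is largest (0.439867); scaling to 100 gives 5.8 : 41.8 : 100.0 : 79.7.

5.8 : 41.8 : 100.0 : 79.7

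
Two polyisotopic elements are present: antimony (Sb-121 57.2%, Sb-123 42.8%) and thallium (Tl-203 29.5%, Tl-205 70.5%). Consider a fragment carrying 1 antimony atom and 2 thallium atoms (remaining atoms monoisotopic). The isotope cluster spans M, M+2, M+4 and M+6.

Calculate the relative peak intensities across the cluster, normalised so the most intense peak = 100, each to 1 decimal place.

Antimony pattern (n=1): 0.5720 : 0.4280
Thallium pattern (n=2): 0.087025 : 0.41595 : 0.497025
Convolve the two distributions (both contribute in 2-u steps):
  M: 0.5720×0.087025 = 0.049778
  M+2: 0.5720×0.41595 + 0.4280×0.087025 = 0.275170
  M+4: 0.5720×0.497025 + 0.4280×0.41595 = 0.462325
  M+6: 0.4280×0.497025 = 0.212727
Scale to base peak (0.462325) = 100: 10.8 : 59.5 : 100.0 : 46.0

10.8 : 59.5 : 100.0 : 46.0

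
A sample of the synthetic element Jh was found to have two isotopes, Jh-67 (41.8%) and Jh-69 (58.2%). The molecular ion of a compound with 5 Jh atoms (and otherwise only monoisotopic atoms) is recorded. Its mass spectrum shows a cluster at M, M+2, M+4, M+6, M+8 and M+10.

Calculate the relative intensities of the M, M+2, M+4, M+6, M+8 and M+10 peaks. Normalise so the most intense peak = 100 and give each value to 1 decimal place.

Expanding (0.418 + 0.582)^5:
P(M) = 0.418^5 = 0.012761
P(M+2) = 5 × 0.418^4 × 0.582^1 = 0.088838
P(M+4) = 10 × 0.418^3 × 0.582^2 = 0.247386
P(M+6) = 10 × 0.418^2 × 0.582^3 = 0.344446
P(M+8) = 5 × 0.418^1 × 0.582^4 = 0.239794
P(M+10) = 0.582^5 = 0.066775
The M+6 peak is largest (0.344446); scaling to 100 gives 3.7 : 25.8 : 71.8 : 100.0 : 69.6 : 19.4.

3.7 : 25.8 : 71.8 : 100.0 : 69.6 : 19.4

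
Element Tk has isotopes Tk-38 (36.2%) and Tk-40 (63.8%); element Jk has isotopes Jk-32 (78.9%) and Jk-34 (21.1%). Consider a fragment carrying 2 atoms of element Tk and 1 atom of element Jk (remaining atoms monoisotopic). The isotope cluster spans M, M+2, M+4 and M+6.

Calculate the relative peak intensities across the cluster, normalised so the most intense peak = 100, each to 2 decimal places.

Element Tk pattern (n=2): 0.131044 : 0.461912 : 0.407044
Element Jk pattern (n=1): 0.7890 : 0.2110
Convolve the two distributions (both contribute in 2-u steps):
  M: 0.131044×0.7890 = 0.103394
  M+2: 0.131044×0.2110 + 0.461912×0.7890 = 0.392099
  M+4: 0.461912×0.2110 + 0.407044×0.7890 = 0.418621
  M+6: 0.407044×0.2110 = 0.085886
Scale to base peak (0.418621) = 100: 24.70 : 93.66 : 100.00 : 20.52

24.70 : 93.66 : 100.00 : 20.52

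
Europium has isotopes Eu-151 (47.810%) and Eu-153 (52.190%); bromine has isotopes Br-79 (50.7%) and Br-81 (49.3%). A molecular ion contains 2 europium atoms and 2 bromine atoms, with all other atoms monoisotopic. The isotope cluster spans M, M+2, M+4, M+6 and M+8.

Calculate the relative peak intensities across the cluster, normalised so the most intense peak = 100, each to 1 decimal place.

Europium pattern (n=2): 0.22857961 : 0.49904078 : 0.27237961
Bromine pattern (n=2): 0.257049 : 0.499902 : 0.243049
Convolve the two distributions (both contribute in 2-u steps):
  M: 0.22857961×0.257049 = 0.058756
  M+2: 0.22857961×0.499902 + 0.49904078×0.257049 = 0.242545
  M+4: 0.22857961×0.243049 + 0.49904078×0.499902 + 0.27237961×0.257049 = 0.375042
  M+6: 0.49904078×0.243049 + 0.27237961×0.499902 = 0.257454
  M+8: 0.27237961×0.243049 = 0.066202
Scale to base peak (0.375042) = 100: 15.7 : 64.7 : 100.0 : 68.6 : 17.7

15.7 : 64.7 : 100.0 : 68.6 : 17.7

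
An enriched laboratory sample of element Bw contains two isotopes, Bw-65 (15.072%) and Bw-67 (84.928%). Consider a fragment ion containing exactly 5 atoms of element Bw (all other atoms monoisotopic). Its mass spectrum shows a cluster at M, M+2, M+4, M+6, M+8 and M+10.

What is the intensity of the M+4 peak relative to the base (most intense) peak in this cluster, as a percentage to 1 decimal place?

5.6%

Term probabilities: M 0.0001, M+2 0.0022, M+4 0.0247, M+6 0.1392, M+8 0.3921, M+10 0.4418. Base peak = M+10.
P(M+10) = C(5,5) × 0.15072^0 × 0.84928^5 = 1 × 1.0000 × 0.44182927 = 0.441829 (base)
P(M+4) = C(5,2) × 0.15072^3 × 0.84928^2 = 10 × 0.00342383 × 0.72127652 = 0.024695
Relative intensity = 0.024695 / 0.441829 × 100 = 5.6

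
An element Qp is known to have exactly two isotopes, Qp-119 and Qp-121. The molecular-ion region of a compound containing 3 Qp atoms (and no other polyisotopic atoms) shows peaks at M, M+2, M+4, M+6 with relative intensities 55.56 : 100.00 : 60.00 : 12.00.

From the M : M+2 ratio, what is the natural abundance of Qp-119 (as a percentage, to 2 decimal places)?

62.50%

Let p = fractional abundance of Qp-119. I(M+2)/I(M) = [C(3,1)·p^2·(1−p)] / p^3 = 3·(1−p)/p = 100.00/55.56 = 1.7999
(1−p)/p = 1.7999/3 = 0.6000  ⇒  p = 1/(1 + 0.6000) = 0.6250
Qp-119: 62.50%, Qp-121: 37.50%.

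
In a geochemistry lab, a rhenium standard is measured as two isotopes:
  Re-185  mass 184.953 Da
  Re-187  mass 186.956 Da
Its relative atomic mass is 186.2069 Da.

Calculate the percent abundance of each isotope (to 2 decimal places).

Re-185: 37.40%, Re-187: 62.60%

Let x be the fractional abundance of Re-185; then Re-187 has abundance 1 − x.
184.953·x + 186.956·(1 − x) = 186.2069
(184.953 − 186.956)·x = 186.2069 − 186.956
x = -0.7491 / -2.003 = 0.37399 → 37.40% Re-185, 62.60% Re-187.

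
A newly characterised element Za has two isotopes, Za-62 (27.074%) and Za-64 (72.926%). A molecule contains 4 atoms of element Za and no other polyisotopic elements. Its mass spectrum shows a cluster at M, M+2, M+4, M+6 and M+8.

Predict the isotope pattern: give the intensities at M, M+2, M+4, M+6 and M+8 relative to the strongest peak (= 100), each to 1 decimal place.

The 4 Za atoms are independent, so intensities follow the terms of (0.27074 + 0.72926)^4.
P(M) = 0.27074^4 = 0.005373
P(M+2) = 4 × 0.27074^3 × 0.72926^1 = 0.057889
P(M+4) = 6 × 0.27074^2 × 0.72926^2 = 0.233895
P(M+6) = 4 × 0.27074^1 × 0.72926^3 = 0.420010
P(M+8) = 0.72926^4 = 0.282833
The M+6 peak is largest (0.420010); scaling to 100 gives 1.3 : 13.8 : 55.7 : 100.0 : 67.3.

1.3 : 13.8 : 55.7 : 100.0 : 67.3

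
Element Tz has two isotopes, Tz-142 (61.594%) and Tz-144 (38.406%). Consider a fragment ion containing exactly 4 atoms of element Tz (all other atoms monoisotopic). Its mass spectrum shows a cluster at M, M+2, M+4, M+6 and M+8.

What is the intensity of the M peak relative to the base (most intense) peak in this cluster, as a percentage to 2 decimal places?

40.09%

Binomial terms of (0.61594 + 0.38406)^4: M 0.1439, M+2 0.3590, M+4 0.3358, M+6 0.1396, M+8 0.0218 → M+2 is the base peak.
P(M+2) = C(4,1) × 0.61594^3 × 0.38406^1 = 4 × 0.2336766 × 0.38406 = 0.358983 (base)
P(M) = C(4,0) × 0.61594^4 × 0.38406^0 = 1 × 0.14393077 × 1.0000 = 0.143931
Relative intensity = 0.143931 / 0.358983 × 100 = 40.09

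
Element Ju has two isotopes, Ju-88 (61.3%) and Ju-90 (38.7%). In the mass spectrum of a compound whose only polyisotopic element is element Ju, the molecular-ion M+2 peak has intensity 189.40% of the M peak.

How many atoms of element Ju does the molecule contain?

3

With n Ju atoms, P(M+2)/P(M) = C(n,1)·p^(n−1)q / p^n = n·q/p = n · 0.387/0.613.
n = 1.8940 × 0.613/0.387 = 3.00 ≈ 3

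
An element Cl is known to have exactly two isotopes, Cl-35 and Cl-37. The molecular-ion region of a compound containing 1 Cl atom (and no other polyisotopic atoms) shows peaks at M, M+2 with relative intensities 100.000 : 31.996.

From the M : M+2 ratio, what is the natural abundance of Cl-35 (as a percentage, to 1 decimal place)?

75.8%

Let p = fractional abundance of Cl-35. I(M+2)/I(M) = [C(1,1)·p^0·(1−p)] / p^1 = 1·(1−p)/p = 31.996/100.000 = 0.3200
(1−p)/p = 0.3200/1 = 0.3200  ⇒  p = 1/(1 + 0.3200) = 0.7576
Cl-35: 75.8%, Cl-37: 24.2%.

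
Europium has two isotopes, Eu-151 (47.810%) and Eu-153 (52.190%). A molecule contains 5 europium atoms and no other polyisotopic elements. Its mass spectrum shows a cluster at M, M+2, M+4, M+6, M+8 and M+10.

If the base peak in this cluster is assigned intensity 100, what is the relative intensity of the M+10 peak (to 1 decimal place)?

11.9

Term probabilities: M 0.0250, M+2 0.1363, M+4 0.2977, M+6 0.3249, M+8 0.1774, M+10 0.0387. Base peak = M+6.
P(M+6) = C(5,3) × 0.47810^2 × 0.52190^3 = 10 × 0.22857961 × 0.14215492 = 0.324937 (base)
P(M+10) = C(5,5) × 0.47810^0 × 0.52190^5 = 1 × 1.0000 × 0.0387201 = 0.038720
Relative intensity = 0.038720 / 0.324937 × 100 = 11.9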